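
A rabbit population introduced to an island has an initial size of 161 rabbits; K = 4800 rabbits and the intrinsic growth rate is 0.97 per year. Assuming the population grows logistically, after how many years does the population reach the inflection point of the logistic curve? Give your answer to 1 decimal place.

Logistic growth is fastest at N = K/2 = 2400.
A = (K − N₀)/N₀ = 28.814. Set K/(1 + A·e^(−rt)) = K/2 → A·e^(−rt) = 1.
e^(−0.97t) = 1/28.814 = 0.0347058, so t = ln(28.814)/0.97 = 3.3608/0.97 = 3.4648.

3.5 years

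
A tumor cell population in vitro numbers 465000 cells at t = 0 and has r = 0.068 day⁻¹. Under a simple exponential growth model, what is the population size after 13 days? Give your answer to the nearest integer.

1125562 cells

N(t) = N₀·e^(rt) = 465000 × e^(0.068×13) = 465000 × e^0.884.
e^0.884 ≈ 2.4206, so N ≈ 465000 × 2.4206 = 1.125562×10^6.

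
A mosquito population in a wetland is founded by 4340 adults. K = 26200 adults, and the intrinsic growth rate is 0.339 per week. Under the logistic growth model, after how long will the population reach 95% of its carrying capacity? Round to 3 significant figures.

13.5 weeks

A = (K − N₀)/N₀ = (26200 − 4340)/4340 = 5.0369.
Solve 26200/(1 + 5.0369·e^(−0.339t)) = 24890: 1 + 5.0369·e^(−0.339t) = 1.0526, so e^(−0.339t) = 0.0104493.
−0.339·t = ln(0.0104493) = -4.5612, so t = 4.5612/0.339 = 13.455.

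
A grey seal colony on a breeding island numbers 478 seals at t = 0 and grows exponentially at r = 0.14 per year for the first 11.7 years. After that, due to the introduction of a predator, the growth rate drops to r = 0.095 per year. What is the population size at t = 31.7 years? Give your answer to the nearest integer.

16442 seals

Phase 1: N(11.7) = 478·e^(0.14×11.7) = 478·e^1.638 = 2459.25.
Phase 2 runs for 31.7 − 11.7 = 20 years at r = 0.095.
N(31.7) = 2459.25·e^(0.095×20) = 2459.25·e^1.9 = 16442.3.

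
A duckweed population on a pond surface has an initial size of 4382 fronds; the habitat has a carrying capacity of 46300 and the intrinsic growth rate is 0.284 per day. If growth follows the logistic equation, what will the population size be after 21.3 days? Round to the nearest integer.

A = (K − N₀)/N₀ = (46300 − 4382)/4382 = 9.566.
N(t) = K/(1 + A·e^(−rt)) = 46300/(1 + 9.566×e^(−0.284×21.3)).
e^(−6.049) = 0.0023597; denominator = 1 + 9.566×0.0023597 = 1.0226.
N = 46300/1.0226 = 45277.9.

45278 fronds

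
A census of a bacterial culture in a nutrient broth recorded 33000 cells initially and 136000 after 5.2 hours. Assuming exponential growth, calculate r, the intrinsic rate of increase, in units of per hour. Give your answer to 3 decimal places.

From N(t) = N₀·e^(rt): e^(r·5.2) = 136000/33000 = 4.1212.
r·5.2 = ln(4.1212) = 1.4161, so r = 1.4161/5.2 = 0.27234.

0.272 per hour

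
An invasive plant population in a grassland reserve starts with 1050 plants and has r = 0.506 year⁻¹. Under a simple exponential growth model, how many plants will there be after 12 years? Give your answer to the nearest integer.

N(t) = N₀·e^(rt) = 1050 × e^(0.506×12) = 1050 × e^6.072.
e^6.072 ≈ 433.55, so N ≈ 1050 × 433.55 = 455224.

455224 plants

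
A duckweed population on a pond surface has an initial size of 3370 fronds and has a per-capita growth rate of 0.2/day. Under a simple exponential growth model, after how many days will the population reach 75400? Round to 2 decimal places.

Set N₀·e^(rt) = 75400: e^(0.2·t) = 75400/3370 = 22.374.
0.2·t = ln(22.374) = 3.1079, so t = 3.1079/0.2 = 15.539.

15.54 days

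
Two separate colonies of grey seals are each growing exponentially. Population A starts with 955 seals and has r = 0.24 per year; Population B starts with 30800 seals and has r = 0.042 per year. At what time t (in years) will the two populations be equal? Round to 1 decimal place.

Set 955·e^(0.24t) = 30800·e^(0.042t).
e^((0.24 − 0.042)t) = 30800/955 → e^(0.198·t) = 32.251.
0.198·t = ln(32.251) = 3.4736, so t = 3.4736/0.198 = 17.543.

17.5 years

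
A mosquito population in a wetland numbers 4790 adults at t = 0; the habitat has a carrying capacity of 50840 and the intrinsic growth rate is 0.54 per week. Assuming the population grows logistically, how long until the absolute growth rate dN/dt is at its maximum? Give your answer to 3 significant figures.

4.19 weeks

Logistic growth is fastest at N = K/2 = 25420.
A = (K − N₀)/N₀ = 9.6138. Set K/(1 + A·e^(−rt)) = K/2 → A·e^(−rt) = 1.
e^(−0.54t) = 1/9.6138 = 0.104017, so t = ln(9.6138)/0.54 = 2.2632/0.54 = 4.1911.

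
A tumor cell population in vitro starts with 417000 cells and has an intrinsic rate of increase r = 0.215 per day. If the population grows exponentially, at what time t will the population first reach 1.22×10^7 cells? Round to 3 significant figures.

15.7 days

Set N₀·e^(rt) = 1.22×10^7: e^(0.215·t) = 1.22×10^7/417000 = 29.257.
0.215·t = ln(29.257) = 3.3761, so t = 3.3761/0.215 = 15.703.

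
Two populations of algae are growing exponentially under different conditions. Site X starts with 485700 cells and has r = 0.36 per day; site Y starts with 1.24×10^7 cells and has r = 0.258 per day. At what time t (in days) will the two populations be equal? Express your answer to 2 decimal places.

Set 485700·e^(0.36t) = 1.24×10^7·e^(0.258t).
e^((0.36 − 0.258)t) = 1.24×10^7/485700 → e^(0.102·t) = 25.53.
0.102·t = ln(25.53) = 3.2399, so t = 3.2399/0.102 = 31.763.

31.76 days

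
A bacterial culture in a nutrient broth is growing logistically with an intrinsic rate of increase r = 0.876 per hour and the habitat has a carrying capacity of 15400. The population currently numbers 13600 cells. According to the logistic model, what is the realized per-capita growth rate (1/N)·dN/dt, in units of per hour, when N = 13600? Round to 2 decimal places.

(1/N)·dN/dt = r(1 − N/K) = 0.876 × (1 − 13600/15400).
= 0.876 × 0.11688 = 0.10239.

0.10 per hour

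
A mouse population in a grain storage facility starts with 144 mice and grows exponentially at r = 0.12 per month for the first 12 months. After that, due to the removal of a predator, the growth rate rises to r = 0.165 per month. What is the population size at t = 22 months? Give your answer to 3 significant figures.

Phase 1: N(12) = 144·e^(0.12×12) = 144·e^1.44 = 607.78.
Phase 2 runs for 22 − 12 = 10 months at r = 0.165.
N(22) = 607.78·e^(0.165×10) = 607.78·e^1.65 = 3164.7.

3160 mice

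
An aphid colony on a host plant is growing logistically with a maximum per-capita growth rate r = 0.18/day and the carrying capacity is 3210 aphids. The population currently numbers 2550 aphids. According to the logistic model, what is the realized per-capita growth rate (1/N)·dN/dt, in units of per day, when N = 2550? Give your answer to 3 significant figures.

0.0370 per day

(1/N)·dN/dt = r(1 − N/K) = 0.18 × (1 − 2550/3210).
= 0.18 × 0.20561 = 0.037009.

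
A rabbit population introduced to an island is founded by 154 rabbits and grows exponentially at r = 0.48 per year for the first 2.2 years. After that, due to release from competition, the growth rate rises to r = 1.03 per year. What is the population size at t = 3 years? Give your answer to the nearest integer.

Phase 1: N(2.2) = 154·e^(0.48×2.2) = 154·e^1.056 = 442.727.
Phase 2 runs for 3 − 2.2 = 0.8 years at r = 1.03.
N(3) = 442.727·e^(1.03×0.8) = 442.727·e^0.824 = 1009.24.

1009 rabbits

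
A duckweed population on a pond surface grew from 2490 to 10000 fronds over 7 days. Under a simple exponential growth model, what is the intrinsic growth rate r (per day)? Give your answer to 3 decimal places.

From N(t) = N₀·e^(rt): e^(r·7) = 10000/2490 = 4.0161.
r·7 = ln(4.0161) = 1.3903, so r = 1.3903/7 = 0.19861.

0.199 per day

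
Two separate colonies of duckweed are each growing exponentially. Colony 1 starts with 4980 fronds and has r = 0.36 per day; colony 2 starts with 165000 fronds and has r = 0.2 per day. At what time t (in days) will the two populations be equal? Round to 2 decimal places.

Set 4980·e^(0.36t) = 165000·e^(0.2t).
e^((0.36 − 0.2)t) = 165000/4980 → e^(0.16·t) = 33.133.
0.16·t = ln(33.133) = 3.5005, so t = 3.5005/0.16 = 21.878.

21.88 days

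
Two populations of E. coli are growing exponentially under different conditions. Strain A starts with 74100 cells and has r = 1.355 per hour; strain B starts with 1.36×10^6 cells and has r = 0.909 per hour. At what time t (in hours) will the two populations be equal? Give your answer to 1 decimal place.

6.5 hours

Set 74100·e^(1.355t) = 1.36×10^6·e^(0.909t).
e^((1.355 − 0.909)t) = 1.36×10^6/74100 → e^(0.446·t) = 18.354.
0.446·t = ln(18.354) = 2.9098, so t = 2.9098/0.446 = 6.5243.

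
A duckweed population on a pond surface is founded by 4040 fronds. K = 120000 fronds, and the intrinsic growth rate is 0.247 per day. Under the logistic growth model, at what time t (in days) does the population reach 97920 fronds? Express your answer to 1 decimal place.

A = (K − N₀)/N₀ = (120000 − 4040)/4040 = 28.703.
Solve 120000/(1 + 28.703·e^(−0.247t)) = 97920: 1 + 28.703·e^(−0.247t) = 1.2255, so e^(−0.247t) = 0.00785599.
−0.247·t = ln(0.00785599) = -4.8465, so t = 4.8465/0.247 = 19.621.

19.6 days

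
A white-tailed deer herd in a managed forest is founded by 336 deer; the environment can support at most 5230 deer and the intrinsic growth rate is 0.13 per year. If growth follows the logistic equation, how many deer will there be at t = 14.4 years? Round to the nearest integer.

1614 deer

A = (K − N₀)/N₀ = (5230 − 336)/336 = 14.565.
N(t) = K/(1 + A·e^(−rt)) = 5230/(1 + 14.565×e^(−0.13×14.4)).
e^(−1.872) = 0.15382; denominator = 1 + 14.565×0.15382 = 3.2404.
N = 5230/3.2404 = 1614.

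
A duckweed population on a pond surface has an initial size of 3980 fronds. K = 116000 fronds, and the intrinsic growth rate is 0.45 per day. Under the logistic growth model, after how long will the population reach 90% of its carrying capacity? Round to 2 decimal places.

A = (K − N₀)/N₀ = (116000 − 3980)/3980 = 28.146.
Solve 116000/(1 + 28.146·e^(−0.45t)) = 104400: 1 + 28.146·e^(−0.45t) = 1.1111, so e^(−0.45t) = 0.00394771.
−0.45·t = ln(0.00394771) = -5.5346, so t = 5.5346/0.45 = 12.299.

12.30 days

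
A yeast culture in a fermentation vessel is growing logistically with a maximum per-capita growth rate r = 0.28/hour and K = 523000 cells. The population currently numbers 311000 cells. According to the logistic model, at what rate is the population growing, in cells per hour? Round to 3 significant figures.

dN/dt = rN(1 − N/K) = 0.28 × 311000 × (1 − 311000/523000).
1 − 311000/523000 = 0.40535; dN/dt = 0.28 × 311000 × 0.40535 = 35298.

35300 cells per hour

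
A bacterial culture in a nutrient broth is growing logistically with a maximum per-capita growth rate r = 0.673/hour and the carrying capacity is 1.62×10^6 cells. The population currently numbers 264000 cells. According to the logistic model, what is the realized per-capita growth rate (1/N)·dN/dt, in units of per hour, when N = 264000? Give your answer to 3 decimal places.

0.563 per hour

(1/N)·dN/dt = r(1 − N/K) = 0.673 × (1 − 264000/1.62×10^6).
= 0.673 × 0.83704 = 0.56333.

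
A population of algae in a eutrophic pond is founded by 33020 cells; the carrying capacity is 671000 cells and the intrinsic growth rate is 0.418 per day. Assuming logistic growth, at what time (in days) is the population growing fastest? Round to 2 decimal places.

7.08 days

Logistic growth is fastest at N = K/2 = 335500.
A = (K − N₀)/N₀ = 19.321. Set K/(1 + A·e^(−rt)) = K/2 → A·e^(−rt) = 1.
e^(−0.418t) = 1/19.321 = 0.0517571, so t = ln(19.321)/0.418 = 2.9612/0.418 = 7.0842.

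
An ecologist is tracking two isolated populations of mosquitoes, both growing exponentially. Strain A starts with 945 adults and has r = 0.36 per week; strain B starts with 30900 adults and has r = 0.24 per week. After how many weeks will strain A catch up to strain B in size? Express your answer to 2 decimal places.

29.06 weeks

Set 945·e^(0.36t) = 30900·e^(0.24t).
e^((0.36 − 0.24)t) = 30900/945 → e^(0.12·t) = 32.698.
0.12·t = ln(32.698) = 3.4873, so t = 3.4873/0.12 = 29.061.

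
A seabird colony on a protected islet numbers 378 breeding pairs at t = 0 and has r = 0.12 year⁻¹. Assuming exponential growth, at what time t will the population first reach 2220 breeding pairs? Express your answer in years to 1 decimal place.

Set N₀·e^(rt) = 2220: e^(0.12·t) = 2220/378 = 5.873.
0.12·t = ln(5.873) = 1.7704, so t = 1.7704/0.12 = 14.753.

14.8 years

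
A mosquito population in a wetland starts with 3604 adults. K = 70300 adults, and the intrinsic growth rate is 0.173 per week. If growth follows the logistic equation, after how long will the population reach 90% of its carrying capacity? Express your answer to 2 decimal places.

29.57 weeks

A = (K − N₀)/N₀ = (70300 − 3604)/3604 = 18.506.
Solve 70300/(1 + 18.506·e^(−0.173t)) = 63270: 1 + 18.506·e^(−0.173t) = 1.1111, so e^(−0.173t) = 0.00600402.
−0.173·t = ln(0.00600402) = -5.1153, so t = 5.1153/0.173 = 29.568.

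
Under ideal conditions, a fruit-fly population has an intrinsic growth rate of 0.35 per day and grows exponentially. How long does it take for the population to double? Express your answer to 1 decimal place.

Doubling time t_d = ln(2)/r = 0.6931/0.35 = 1.9804.

2.0 days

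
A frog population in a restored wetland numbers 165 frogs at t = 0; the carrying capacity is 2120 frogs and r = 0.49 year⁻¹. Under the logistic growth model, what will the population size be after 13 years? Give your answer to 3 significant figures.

A = (K − N₀)/N₀ = (2120 − 165)/165 = 11.848.
N(t) = K/(1 + A·e^(−rt)) = 2120/(1 + 11.848×e^(−0.49×13)).
e^(−6.37) = 0.0017122; denominator = 1 + 11.848×0.0017122 = 1.0203.
N = 2120/1.0203 = 2077.85.

2080 frogs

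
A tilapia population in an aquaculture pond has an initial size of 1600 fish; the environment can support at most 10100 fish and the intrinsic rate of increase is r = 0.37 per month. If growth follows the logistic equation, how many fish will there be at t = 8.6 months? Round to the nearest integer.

A = (K − N₀)/N₀ = (10100 − 1600)/1600 = 5.3125.
N(t) = K/(1 + A·e^(−rt)) = 10100/(1 + 5.3125×e^(−0.37×8.6)).
e^(−3.182) = 0.041503; denominator = 1 + 5.3125×0.041503 = 1.2205.
N = 10100/1.2205 = 8275.42.

8275 fish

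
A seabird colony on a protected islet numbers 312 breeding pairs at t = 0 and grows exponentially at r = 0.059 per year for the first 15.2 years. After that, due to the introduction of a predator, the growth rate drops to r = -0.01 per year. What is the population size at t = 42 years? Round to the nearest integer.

585 breeding pairs

Phase 1: N(15.2) = 312·e^(0.059×15.2) = 312·e^0.8968 = 764.944.
Phase 2 runs for 42 − 15.2 = 26.8 years at r = -0.01.
N(42) = 764.944·e^(-0.01×26.8) = 764.944·e^-0.268 = 585.112.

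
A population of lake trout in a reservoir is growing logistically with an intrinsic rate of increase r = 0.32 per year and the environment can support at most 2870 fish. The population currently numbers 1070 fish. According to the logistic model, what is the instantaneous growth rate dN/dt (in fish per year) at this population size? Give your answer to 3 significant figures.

dN/dt = rN(1 − N/K) = 0.32 × 1070 × (1 − 1070/2870).
1 − 1070/2870 = 0.62718; dN/dt = 0.32 × 1070 × 0.62718 = 214.75.

215 fish per year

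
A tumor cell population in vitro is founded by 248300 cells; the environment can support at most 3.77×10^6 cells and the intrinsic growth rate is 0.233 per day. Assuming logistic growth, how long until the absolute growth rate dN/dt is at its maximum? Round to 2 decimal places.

Logistic growth is fastest at N = K/2 = 1.885×10^6.
A = (K − N₀)/N₀ = 14.183. Set K/(1 + A·e^(−rt)) = K/2 → A·e^(−rt) = 1.
e^(−0.233t) = 1/14.183 = 0.0705057, so t = ln(14.183)/0.233 = 2.6521/0.233 = 11.382.

11.38 days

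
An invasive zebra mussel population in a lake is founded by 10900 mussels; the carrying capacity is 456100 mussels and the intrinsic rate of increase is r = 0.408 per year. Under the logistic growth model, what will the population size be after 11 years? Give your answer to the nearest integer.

A = (K − N₀)/N₀ = (456100 − 10900)/10900 = 40.844.
N(t) = K/(1 + A·e^(−rt)) = 456100/(1 + 40.844×e^(−0.408×11)).
e^(−4.488) = 0.011243; denominator = 1 + 40.844×0.011243 = 1.4592.
N = 456100/1.4592 = 312566.

312566 mussels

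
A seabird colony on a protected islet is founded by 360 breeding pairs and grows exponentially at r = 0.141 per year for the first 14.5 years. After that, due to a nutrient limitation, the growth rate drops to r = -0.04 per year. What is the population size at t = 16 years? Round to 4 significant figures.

2619 breeding pairs

Phase 1: N(14.5) = 360·e^(0.141×14.5) = 360·e^2.044 = 2781.11.
Phase 2 runs for 16 − 14.5 = 1.5 years at r = -0.04.
N(16) = 2781.11·e^(-0.04×1.5) = 2781.11·e^-0.06 = 2619.15.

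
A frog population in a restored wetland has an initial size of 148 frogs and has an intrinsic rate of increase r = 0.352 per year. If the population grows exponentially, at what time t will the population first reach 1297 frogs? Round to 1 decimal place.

6.2 years

Set N₀·e^(rt) = 1297: e^(0.352·t) = 1297/148 = 8.7635.
0.352·t = ln(8.7635) = 2.1706, so t = 2.1706/0.352 = 6.1665.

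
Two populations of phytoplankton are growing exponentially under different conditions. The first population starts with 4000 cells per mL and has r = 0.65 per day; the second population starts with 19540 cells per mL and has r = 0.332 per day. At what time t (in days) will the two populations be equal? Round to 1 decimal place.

5.0 days

Set 4000·e^(0.65t) = 19540·e^(0.332t).
e^((0.65 − 0.332)t) = 19540/4000 → e^(0.318·t) = 4.885.
0.318·t = ln(4.885) = 1.5862, so t = 1.5862/0.318 = 4.988.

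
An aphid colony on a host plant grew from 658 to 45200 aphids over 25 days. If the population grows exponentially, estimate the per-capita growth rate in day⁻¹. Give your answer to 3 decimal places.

0.169 per day

From N(t) = N₀·e^(rt): e^(r·25) = 45200/658 = 68.693.
r·25 = ln(68.693) = 4.2296, so r = 4.2296/25 = 0.16919.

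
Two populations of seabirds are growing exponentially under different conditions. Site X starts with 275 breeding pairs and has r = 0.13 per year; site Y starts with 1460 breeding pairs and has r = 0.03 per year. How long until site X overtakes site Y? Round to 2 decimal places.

16.69 years

Set 275·e^(0.13t) = 1460·e^(0.03t).
e^((0.13 − 0.03)t) = 1460/275 → e^(0.1·t) = 5.3091.
0.1·t = ln(5.3091) = 1.6694, so t = 1.6694/0.1 = 16.694.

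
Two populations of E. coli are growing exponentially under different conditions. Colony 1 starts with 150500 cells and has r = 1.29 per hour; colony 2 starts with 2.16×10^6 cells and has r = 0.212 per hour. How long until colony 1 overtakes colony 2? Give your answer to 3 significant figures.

Set 150500·e^(1.29t) = 2.16×10^6·e^(0.212t).
e^((1.29 − 0.212)t) = 2.16×10^6/150500 → e^(1.078·t) = 14.352.
1.078·t = ln(14.352) = 2.6639, so t = 2.6639/1.078 = 2.4712.

2.47 hours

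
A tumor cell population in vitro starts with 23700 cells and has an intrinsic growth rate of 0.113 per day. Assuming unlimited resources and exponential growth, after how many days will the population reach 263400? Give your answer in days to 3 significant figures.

21.3 days

Set N₀·e^(rt) = 263400: e^(0.113·t) = 263400/23700 = 11.114.
0.113·t = ln(11.114) = 2.4082, so t = 2.4082/0.113 = 21.311.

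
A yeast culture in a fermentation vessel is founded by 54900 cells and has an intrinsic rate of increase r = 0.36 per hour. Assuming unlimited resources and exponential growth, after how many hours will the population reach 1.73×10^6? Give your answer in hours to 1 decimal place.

9.6 hours

Set N₀·e^(rt) = 1.73×10^6: e^(0.36·t) = 1.73×10^6/54900 = 31.512.
0.36·t = ln(31.512) = 3.4504, so t = 3.4504/0.36 = 9.5843.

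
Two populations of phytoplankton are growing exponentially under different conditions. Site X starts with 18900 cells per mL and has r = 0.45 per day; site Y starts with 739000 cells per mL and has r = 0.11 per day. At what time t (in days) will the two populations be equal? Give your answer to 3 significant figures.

Set 18900·e^(0.45t) = 739000·e^(0.11t).
e^((0.45 − 0.11)t) = 739000/18900 → e^(0.34·t) = 39.101.
0.34·t = ln(39.101) = 3.6661, so t = 3.6661/0.34 = 10.783.

10.8 days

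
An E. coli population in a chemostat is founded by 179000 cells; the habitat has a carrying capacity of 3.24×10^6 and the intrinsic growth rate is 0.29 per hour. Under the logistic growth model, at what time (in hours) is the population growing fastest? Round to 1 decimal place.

9.8 hours

Logistic growth is fastest at N = K/2 = 1.62×10^6.
A = (K − N₀)/N₀ = 17.101. Set K/(1 + A·e^(−rt)) = K/2 → A·e^(−rt) = 1.
e^(−0.29t) = 1/17.101 = 0.0584776, so t = ln(17.101)/0.29 = 2.8391/0.29 = 9.79.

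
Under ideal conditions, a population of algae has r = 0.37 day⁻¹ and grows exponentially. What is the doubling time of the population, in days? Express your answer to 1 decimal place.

1.9 days

Doubling time t_d = ln(2)/r = 0.6931/0.37 = 1.8734.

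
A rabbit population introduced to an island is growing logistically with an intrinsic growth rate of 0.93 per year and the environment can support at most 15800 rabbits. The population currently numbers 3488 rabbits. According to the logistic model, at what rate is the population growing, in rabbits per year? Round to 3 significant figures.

2530 rabbits per year

dN/dt = rN(1 − N/K) = 0.93 × 3488 × (1 − 3488/15800).
1 − 3488/15800 = 0.77924; dN/dt = 0.93 × 3488 × 0.77924 = 2527.7.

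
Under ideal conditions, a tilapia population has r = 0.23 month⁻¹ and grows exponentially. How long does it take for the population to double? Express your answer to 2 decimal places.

Doubling time t_d = ln(2)/r = 0.6931/0.23 = 3.0137.

3.01 months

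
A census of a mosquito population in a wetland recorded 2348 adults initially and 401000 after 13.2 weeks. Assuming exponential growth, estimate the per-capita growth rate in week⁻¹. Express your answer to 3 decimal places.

0.389 per week

From N(t) = N₀·e^(rt): e^(r·13.2) = 401000/2348 = 170.78.
r·13.2 = ln(170.78) = 5.1404, so r = 5.1404/13.2 = 0.38942.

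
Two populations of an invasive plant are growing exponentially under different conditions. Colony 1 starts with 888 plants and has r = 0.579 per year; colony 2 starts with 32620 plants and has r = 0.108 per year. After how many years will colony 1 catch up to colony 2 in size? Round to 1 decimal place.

7.7 years

Set 888·e^(0.579t) = 32620·e^(0.108t).
e^((0.579 − 0.108)t) = 32620/888 → e^(0.471·t) = 36.734.
0.471·t = ln(36.734) = 3.6037, so t = 3.6037/0.471 = 7.6512.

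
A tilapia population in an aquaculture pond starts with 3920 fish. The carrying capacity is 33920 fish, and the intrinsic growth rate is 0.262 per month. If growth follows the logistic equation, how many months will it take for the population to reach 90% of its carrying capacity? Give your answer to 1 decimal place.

16.2 months

A = (K − N₀)/N₀ = (33920 − 3920)/3920 = 7.6531.
Solve 33920/(1 + 7.6531·e^(−0.262t)) = 30528: 1 + 7.6531·e^(−0.262t) = 1.1111, so e^(−0.262t) = 0.0145185.
−0.262·t = ln(0.0145185) = -4.2323, so t = 4.2323/0.262 = 16.154.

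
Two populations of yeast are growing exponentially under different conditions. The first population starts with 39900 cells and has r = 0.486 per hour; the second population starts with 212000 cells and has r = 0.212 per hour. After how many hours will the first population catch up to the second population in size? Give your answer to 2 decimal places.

6.10 hours

Set 39900·e^(0.486t) = 212000·e^(0.212t).
e^((0.486 − 0.212)t) = 212000/39900 → e^(0.274·t) = 5.3133.
0.274·t = ln(5.3133) = 1.6702, so t = 1.6702/0.274 = 6.0957.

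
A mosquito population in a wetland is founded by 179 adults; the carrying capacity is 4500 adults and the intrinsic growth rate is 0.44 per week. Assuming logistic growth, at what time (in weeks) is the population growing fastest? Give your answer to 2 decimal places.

7.24 weeks

Logistic growth is fastest at N = K/2 = 2250.
A = (K − N₀)/N₀ = 24.14. Set K/(1 + A·e^(−rt)) = K/2 → A·e^(−rt) = 1.
e^(−0.44t) = 1/24.14 = 0.0414256, so t = ln(24.14)/0.44 = 3.1839/0.44 = 7.236.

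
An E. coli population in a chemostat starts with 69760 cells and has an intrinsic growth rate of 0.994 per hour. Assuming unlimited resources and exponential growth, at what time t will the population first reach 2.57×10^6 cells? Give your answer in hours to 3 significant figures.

Set N₀·e^(rt) = 2.57×10^6: e^(0.994·t) = 2.57×10^6/69760 = 36.841.
0.994·t = ln(36.841) = 3.6066, so t = 3.6066/0.994 = 3.6284.

3.63 hours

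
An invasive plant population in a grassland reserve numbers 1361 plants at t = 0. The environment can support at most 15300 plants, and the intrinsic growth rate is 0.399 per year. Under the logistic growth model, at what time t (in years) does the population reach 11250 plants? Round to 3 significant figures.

8.39 years

A = (K − N₀)/N₀ = (15300 − 1361)/1361 = 10.242.
Solve 15300/(1 + 10.242·e^(−0.399t)) = 11250: 1 + 10.242·e^(−0.399t) = 1.36, so e^(−0.399t) = 0.0351503.
−0.399·t = ln(0.0351503) = -3.3481, so t = 3.3481/0.399 = 8.3913.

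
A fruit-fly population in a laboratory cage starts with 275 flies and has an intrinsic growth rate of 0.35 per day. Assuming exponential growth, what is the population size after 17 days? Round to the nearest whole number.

N(t) = N₀·e^(rt) = 275 × e^(0.35×17) = 275 × e^5.95.
e^5.95 ≈ 383.75, so N ≈ 275 × 383.75 = 105532.

105532 flies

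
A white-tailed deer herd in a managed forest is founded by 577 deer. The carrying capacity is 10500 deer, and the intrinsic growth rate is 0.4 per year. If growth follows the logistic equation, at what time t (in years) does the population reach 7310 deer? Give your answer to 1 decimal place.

A = (K − N₀)/N₀ = (10500 − 577)/577 = 17.198.
Solve 10500/(1 + 17.198·e^(−0.4t)) = 7310: 1 + 17.198·e^(−0.4t) = 1.4364, so e^(−0.4t) = 0.025375.
−0.4·t = ln(0.025375) = -3.674, so t = 3.674/0.4 = 9.185.

9.2 years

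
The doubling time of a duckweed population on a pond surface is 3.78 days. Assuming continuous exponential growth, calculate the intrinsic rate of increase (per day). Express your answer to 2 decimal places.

r = ln(2)/t_d = 0.6931/3.78 = 0.18337.

0.18 per day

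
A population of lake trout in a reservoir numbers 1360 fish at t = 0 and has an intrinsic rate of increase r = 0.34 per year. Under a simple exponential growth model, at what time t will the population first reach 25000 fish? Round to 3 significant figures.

8.56 years

Set N₀·e^(rt) = 25000: e^(0.34·t) = 25000/1360 = 18.382.
0.34·t = ln(18.382) = 2.9114, so t = 2.9114/0.34 = 8.5629.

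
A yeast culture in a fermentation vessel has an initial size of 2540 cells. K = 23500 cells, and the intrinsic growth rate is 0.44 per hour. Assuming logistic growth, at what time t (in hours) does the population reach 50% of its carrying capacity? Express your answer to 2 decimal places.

A = (K − N₀)/N₀ = (23500 − 2540)/2540 = 8.252.
Solve 23500/(1 + 8.252·e^(−0.44t)) = 11750: 1 + 8.252·e^(−0.44t) = 2, so e^(−0.44t) = 0.121183.
−0.44·t = ln(0.121183) = -2.1105, so t = 2.1105/0.44 = 4.7965.

4.80 hours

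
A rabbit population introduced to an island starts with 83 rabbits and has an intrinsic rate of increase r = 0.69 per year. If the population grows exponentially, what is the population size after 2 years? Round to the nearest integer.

330 rabbits

N(t) = N₀·e^(rt) = 83 × e^(0.69×2) = 83 × e^1.38.
e^1.38 ≈ 3.9749, so N ≈ 83 × 3.9749 = 329.917.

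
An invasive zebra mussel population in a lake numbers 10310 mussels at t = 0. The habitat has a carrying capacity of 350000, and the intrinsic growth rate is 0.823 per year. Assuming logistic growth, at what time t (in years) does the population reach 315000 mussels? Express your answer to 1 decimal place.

A = (K − N₀)/N₀ = (350000 − 10310)/10310 = 32.948.
Solve 350000/(1 + 32.948·e^(−0.823t)) = 315000: 1 + 32.948·e^(−0.823t) = 1.1111, so e^(−0.823t) = 0.00337236.
−0.823·t = ln(0.00337236) = -5.6921, so t = 5.6921/0.823 = 6.9163.

6.9 years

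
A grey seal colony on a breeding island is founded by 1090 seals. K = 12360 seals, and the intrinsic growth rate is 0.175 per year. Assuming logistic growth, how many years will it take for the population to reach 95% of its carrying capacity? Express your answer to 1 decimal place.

30.2 years

A = (K − N₀)/N₀ = (12360 − 1090)/1090 = 10.339.
Solve 12360/(1 + 10.339·e^(−0.175t)) = 11742: 1 + 10.339·e^(−0.175t) = 1.0526, so e^(−0.175t) = 0.00509037.
−0.175·t = ln(0.00509037) = -5.2804, so t = 5.2804/0.175 = 30.174.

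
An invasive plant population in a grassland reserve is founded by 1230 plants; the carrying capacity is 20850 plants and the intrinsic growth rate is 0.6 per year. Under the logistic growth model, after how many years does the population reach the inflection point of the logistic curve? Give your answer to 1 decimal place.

4.6 years

Logistic growth is fastest at N = K/2 = 10425.
A = (K − N₀)/N₀ = 15.951. Set K/(1 + A·e^(−rt)) = K/2 → A·e^(−rt) = 1.
e^(−0.6t) = 1/15.951 = 0.0626911, so t = ln(15.951)/0.6 = 2.7695/0.6 = 4.6159.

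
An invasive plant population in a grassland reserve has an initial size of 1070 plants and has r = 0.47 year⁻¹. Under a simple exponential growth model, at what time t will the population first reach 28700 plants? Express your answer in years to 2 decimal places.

7.00 years

Set N₀·e^(rt) = 28700: e^(0.47·t) = 28700/1070 = 26.822.
0.47·t = ln(26.822) = 3.2892, so t = 3.2892/0.47 = 6.9984.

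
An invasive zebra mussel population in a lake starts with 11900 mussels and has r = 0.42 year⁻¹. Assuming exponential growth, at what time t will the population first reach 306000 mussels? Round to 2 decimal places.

7.73 years

Set N₀·e^(rt) = 306000: e^(0.42·t) = 306000/11900 = 25.714.
0.42·t = ln(25.714) = 3.247, so t = 3.247/0.42 = 7.7311.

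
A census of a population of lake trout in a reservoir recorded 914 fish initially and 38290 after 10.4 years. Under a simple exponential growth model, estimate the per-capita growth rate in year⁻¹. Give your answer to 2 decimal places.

0.36 per year

From N(t) = N₀·e^(rt): e^(r·10.4) = 38290/914 = 41.893.
r·10.4 = ln(41.893) = 3.7351, so r = 3.7351/10.4 = 0.35915.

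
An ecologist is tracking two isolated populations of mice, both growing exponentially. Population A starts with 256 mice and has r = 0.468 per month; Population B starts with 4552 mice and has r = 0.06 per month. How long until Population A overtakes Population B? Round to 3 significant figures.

Set 256·e^(0.468t) = 4552·e^(0.06t).
e^((0.468 − 0.06)t) = 4552/256 → e^(0.408·t) = 17.781.
0.408·t = ln(17.781) = 2.8781, so t = 2.8781/0.408 = 7.0543.

7.05 months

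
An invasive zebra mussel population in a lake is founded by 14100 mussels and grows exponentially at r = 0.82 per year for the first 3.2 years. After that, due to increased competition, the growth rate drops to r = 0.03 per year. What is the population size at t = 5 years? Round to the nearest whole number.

205239 mussels

Phase 1: N(3.2) = 14100·e^(0.82×3.2) = 14100·e^2.624 = 194450.
Phase 2 runs for 5 − 3.2 = 1.8 years at r = 0.03.
N(5) = 194450·e^(0.03×1.8) = 194450·e^0.054 = 205239.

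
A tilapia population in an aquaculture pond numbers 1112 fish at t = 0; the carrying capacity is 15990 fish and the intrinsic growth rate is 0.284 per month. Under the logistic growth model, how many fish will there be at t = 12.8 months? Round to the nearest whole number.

11819 fish

A = (K − N₀)/N₀ = (15990 − 1112)/1112 = 13.379.
N(t) = K/(1 + A·e^(−rt)) = 15990/(1 + 13.379×e^(−0.284×12.8)).
e^(−3.635) = 0.026379; denominator = 1 + 13.379×0.026379 = 1.3529.
N = 15990/1.3529 = 11818.8.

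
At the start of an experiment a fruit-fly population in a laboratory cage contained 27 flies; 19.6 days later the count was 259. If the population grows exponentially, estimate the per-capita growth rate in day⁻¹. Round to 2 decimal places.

From N(t) = N₀·e^(rt): e^(r·19.6) = 259/27 = 9.5926.
r·19.6 = ln(9.5926) = 2.261, so r = 2.261/19.6 = 0.11536.

0.12 per day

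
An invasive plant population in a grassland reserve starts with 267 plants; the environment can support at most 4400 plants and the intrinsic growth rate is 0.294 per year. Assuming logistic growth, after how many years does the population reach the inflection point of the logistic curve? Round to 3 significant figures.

9.32 years

Logistic growth is fastest at N = K/2 = 2200.
A = (K − N₀)/N₀ = 15.479. Set K/(1 + A·e^(−rt)) = K/2 → A·e^(−rt) = 1.
e^(−0.294t) = 1/15.479 = 0.064602, so t = ln(15.479)/0.294 = 2.7395/0.294 = 9.3181.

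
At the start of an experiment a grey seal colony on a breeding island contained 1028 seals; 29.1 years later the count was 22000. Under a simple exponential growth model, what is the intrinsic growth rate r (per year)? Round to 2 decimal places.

0.11 per year

From N(t) = N₀·e^(rt): e^(r·29.1) = 22000/1028 = 21.401.
r·29.1 = ln(21.401) = 3.0634, so r = 3.0634/29.1 = 0.10527.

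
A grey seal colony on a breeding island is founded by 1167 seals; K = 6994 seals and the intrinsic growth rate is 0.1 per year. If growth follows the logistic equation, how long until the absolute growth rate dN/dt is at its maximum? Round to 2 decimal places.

Logistic growth is fastest at N = K/2 = 3497.
A = (K − N₀)/N₀ = 4.9931. Set K/(1 + A·e^(−rt)) = K/2 → A·e^(−rt) = 1.
e^(−0.1t) = 1/4.9931 = 0.200275, so t = ln(4.9931)/0.1 = 1.6081/0.1 = 16.081.

16.08 years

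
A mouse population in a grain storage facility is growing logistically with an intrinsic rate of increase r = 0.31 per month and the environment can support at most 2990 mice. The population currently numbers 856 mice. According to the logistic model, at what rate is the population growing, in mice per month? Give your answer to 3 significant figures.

189 mice per month

dN/dt = rN(1 − N/K) = 0.31 × 856 × (1 − 856/2990).
1 − 856/2990 = 0.71371; dN/dt = 0.31 × 856 × 0.71371 = 189.39.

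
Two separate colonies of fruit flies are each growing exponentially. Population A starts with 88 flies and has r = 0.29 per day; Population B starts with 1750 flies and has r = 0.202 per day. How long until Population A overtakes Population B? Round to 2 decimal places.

33.98 days

Set 88·e^(0.29t) = 1750·e^(0.202t).
e^((0.29 − 0.202)t) = 1750/88 → e^(0.088·t) = 19.886.
0.088·t = ln(19.886) = 2.99, so t = 2.99/0.088 = 33.978.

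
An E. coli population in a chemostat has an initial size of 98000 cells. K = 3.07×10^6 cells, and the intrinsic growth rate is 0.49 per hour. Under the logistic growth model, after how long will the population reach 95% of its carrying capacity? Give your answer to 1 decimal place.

13.0 hours

A = (K − N₀)/N₀ = (3.07×10^6 − 98000)/98000 = 30.327.
Solve 3.07×10^6/(1 + 30.327·e^(−0.49t)) = 2.9165×10^6: 1 + 30.327·e^(−0.49t) = 1.0526, so e^(−0.49t) = 0.0017355.
−0.49·t = ln(0.0017355) = -6.3565, so t = 6.3565/0.49 = 12.972.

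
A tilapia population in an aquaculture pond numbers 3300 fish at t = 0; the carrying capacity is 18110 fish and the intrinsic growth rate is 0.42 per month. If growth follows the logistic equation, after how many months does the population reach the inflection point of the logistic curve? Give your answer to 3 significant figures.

3.57 months

Logistic growth is fastest at N = K/2 = 9055.
A = (K − N₀)/N₀ = 4.4879. Set K/(1 + A·e^(−rt)) = K/2 → A·e^(−rt) = 1.
e^(−0.42t) = 1/4.4879 = 0.222822, so t = ln(4.4879)/0.42 = 1.5014/0.42 = 3.5747.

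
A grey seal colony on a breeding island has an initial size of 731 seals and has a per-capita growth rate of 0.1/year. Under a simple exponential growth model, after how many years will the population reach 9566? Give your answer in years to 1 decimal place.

Set N₀·e^(rt) = 9566: e^(0.1·t) = 9566/731 = 13.086.
0.1·t = ln(13.086) = 2.5716, so t = 2.5716/0.1 = 25.716.

25.7 years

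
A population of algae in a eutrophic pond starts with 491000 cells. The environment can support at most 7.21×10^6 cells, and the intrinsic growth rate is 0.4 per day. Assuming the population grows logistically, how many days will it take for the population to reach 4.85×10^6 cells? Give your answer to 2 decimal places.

8.34 days

A = (K − N₀)/N₀ = (7.21×10^6 − 491000)/491000 = 13.684.
Solve 7.21×10^6/(1 + 13.684·e^(−0.4t)) = 4.85×10^6: 1 + 13.684·e^(−0.4t) = 1.4866, so e^(−0.4t) = 0.0355588.
−0.4·t = ln(0.0355588) = -3.3366, so t = 3.3366/0.4 = 8.3414.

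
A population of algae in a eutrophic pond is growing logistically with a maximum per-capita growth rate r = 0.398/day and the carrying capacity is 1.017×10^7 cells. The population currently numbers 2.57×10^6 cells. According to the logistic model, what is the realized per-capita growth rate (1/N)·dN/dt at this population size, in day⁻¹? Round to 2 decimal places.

0.30 per day

(1/N)·dN/dt = r(1 − N/K) = 0.398 × (1 − 2.57×10^6/1.017×10^7).
= 0.398 × 0.7473 = 0.29742.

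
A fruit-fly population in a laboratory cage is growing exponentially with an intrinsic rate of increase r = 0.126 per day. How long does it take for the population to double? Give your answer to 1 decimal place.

Doubling time t_d = ln(2)/r = 0.6931/0.126 = 5.5012.

5.5 days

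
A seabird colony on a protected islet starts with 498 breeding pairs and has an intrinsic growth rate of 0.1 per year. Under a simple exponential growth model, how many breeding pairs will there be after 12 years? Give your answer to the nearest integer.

1653 breeding pairs

N(t) = N₀·e^(rt) = 498 × e^(0.1×12) = 498 × e^1.2.
e^1.2 ≈ 3.3201, so N ≈ 498 × 3.3201 = 1653.42.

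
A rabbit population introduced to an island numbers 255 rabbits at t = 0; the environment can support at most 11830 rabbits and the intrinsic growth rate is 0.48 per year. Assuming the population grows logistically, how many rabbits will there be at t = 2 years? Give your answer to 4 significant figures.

A = (K − N₀)/N₀ = (11830 − 255)/255 = 45.392.
N(t) = K/(1 + A·e^(−rt)) = 11830/(1 + 45.392×e^(−0.48×2)).
e^(−0.96) = 0.38289; denominator = 1 + 45.392×0.38289 = 18.38.
N = 11830/18.38 = 643.623.

643.6 rabbits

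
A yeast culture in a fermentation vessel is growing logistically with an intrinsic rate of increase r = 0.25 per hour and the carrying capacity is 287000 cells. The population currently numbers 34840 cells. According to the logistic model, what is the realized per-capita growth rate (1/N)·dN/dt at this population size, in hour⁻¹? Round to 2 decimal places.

(1/N)·dN/dt = r(1 − N/K) = 0.25 × (1 − 34840/287000).
= 0.25 × 0.87861 = 0.21965.

0.22 per hour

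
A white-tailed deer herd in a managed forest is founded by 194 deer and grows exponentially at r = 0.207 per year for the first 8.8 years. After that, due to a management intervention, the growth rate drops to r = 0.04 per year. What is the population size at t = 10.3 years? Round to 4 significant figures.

Phase 1: N(8.8) = 194·e^(0.207×8.8) = 194·e^1.822 = 1199.26.
Phase 2 runs for 10.3 − 8.8 = 1.5 years at r = 0.04.
N(10.3) = 1199.26·e^(0.04×1.5) = 1199.26·e^0.06 = 1273.42.

1273 deer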